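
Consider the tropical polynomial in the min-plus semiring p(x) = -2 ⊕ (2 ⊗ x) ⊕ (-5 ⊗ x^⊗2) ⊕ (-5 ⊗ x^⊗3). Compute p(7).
p(7) = -2

A tropical monomial a ⊗ x^⊗i evaluates to a + i · x. Evaluating each term at x = 7:
  Term 0 contributes -2 + 0 · 7 = -2
  Term 1 contributes 2 + 1 · 7 = 9
  Term 2 contributes -5 + 2 · 7 = 9
  Term 3 contributes -5 + 3 · 7 = 16
p(7) = ⊕ of these = min[-2, 9, 9, 16] = -2.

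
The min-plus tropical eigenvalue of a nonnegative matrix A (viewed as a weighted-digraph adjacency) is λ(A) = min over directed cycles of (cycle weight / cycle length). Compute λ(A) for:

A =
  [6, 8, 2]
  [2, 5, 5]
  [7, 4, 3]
λ(A) = 8/3

Enumerate directed cycles and compute their means (weight / length). Sample:
  cycle 0 → 0: weight = 6, length = 1, mean = 6/1 ≈ 6.000
  cycle 1 → 1: weight = 5, length = 1, mean = 5/1 ≈ 5.000
  cycle 2 → 2: weight = 3, length = 1, mean = 3/1 ≈ 3.000
  cycle 0 → 1 → 0: weight = 10, length = 2, mean = 10/2 ≈ 5.000
  cycle 0 → 2 → 0: weight = 9, length = 2, mean = 9/2 ≈ 4.500
  cycle 1 → 0 → 1: weight = 10, length = 2, mean = 10/2 ≈ 5.000
Minimum mean = 2.667, attained e.g. along the cycle 0 → 2 → 1 → 0 with weight 8 and length 3. So λ(A) = 8/3 = 8/3.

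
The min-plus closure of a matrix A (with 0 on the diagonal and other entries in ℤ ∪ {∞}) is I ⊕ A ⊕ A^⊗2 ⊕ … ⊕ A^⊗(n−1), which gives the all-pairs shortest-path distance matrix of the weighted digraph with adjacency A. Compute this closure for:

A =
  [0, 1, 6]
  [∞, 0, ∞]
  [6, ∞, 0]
Closure =
  [0, 1, 6]
  [∞, 0, ∞]
  [6, 7, 0]

This is the Floyd-Warshall all-pairs shortest-path computation. For each intermediate vertex k = 0, 1, …, 2, update dist[i][j] ← min(dist[i][j], dist[i][k] + dist[k][j]). The final matrix gives, for each (i, j), the minimum total weight of any directed path from i to j (possibly empty when i = j).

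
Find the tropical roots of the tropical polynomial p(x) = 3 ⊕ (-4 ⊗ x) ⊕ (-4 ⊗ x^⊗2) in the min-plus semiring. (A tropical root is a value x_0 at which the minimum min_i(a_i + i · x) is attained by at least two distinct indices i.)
Roots: {0, 7}

Each tropical root is a break point of the lower envelope of the lines y = a_i + i · x (there are 3 lines, with slopes 0, 1, ..., 2). Only the lines that attain the minimum somewhere contribute to roots; other lines are dominated. Here the surviving (envelope) indices are i = 2, i = 1, i = 0.
Intersections between consecutive envelope lines give the roots: for adjacent envelope indices i < j the intersection is x = (a_i − a_j) / (j − i). Reading off the sorted break points: {0, 7}.
Verification: at each break x_0, at least two indices attain the minimum of min_i(a_i + i · x_0).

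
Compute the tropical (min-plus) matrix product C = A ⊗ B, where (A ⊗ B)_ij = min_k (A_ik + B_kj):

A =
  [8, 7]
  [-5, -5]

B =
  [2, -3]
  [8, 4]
A ⊗ B =
  [10, 5]
  [-3, -8]

Apply the min-plus product entry-by-entry:
  C[0][0] = min over k of (A[0][0] + B[0][0] = 8 + 2 = 10, A[0][1] + B[1][0] = 7 + 8 = 15) = 10 (attained at k = 0)
  C[0][1] = min over k of (A[0][0] + B[0][1] = 8 + -3 = 5, A[0][1] + B[1][1] = 7 + 4 = 11) = 5 (attained at k = 0)
  C[1][0] = min over k of (A[1][0] + B[0][0] = -5 + 2 = -3, A[1][1] + B[1][0] = -5 + 8 = 3) = -3 (attained at k = 0)
  C[1][1] = min over k of (A[1][0] + B[0][1] = -5 + -3 = -8, A[1][1] + B[1][1] = -5 + 4 = -1) = -8 (attained at k = 0)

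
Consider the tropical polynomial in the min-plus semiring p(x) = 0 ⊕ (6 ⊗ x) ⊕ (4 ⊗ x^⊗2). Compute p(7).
p(7) = 0

A tropical monomial a ⊗ x^⊗i evaluates to a + i · x. Evaluating each term at x = 7:
  Term 0 contributes 0 + 0 · 7 = 0
  Term 1 contributes 6 + 1 · 7 = 13
  Term 2 contributes 4 + 2 · 7 = 18
p(7) = ⊕ of these = min[0, 13, 18] = 0.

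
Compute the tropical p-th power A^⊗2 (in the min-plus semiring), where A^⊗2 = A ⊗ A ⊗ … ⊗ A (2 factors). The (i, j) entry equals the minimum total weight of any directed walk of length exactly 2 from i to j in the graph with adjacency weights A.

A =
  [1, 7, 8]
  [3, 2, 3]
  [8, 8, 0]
A^⊗2 =
  [2, 8, 8]
  [4, 4, 3]
  [8, 8, 0]

Each entry (A^⊗2)_ij equals the minimum over all length-2 walks i = v_0 → v_1 → … → v_2 = j of Σ_t A[v_t][v_{t+1}]. For example, for (i, j) = (0, 2) we minimise over 3 possible intermediate vertex sequences; the minimum is 8, attained along the walk 0 → 2 → 2.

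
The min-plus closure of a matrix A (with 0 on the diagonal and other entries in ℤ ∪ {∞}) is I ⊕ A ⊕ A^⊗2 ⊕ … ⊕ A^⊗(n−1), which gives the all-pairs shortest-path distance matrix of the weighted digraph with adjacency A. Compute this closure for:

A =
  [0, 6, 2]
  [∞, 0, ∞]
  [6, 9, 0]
Closure =
  [0, 6, 2]
  [∞, 0, ∞]
  [6, 9, 0]

This is the Floyd-Warshall all-pairs shortest-path computation. For each intermediate vertex k = 0, 1, …, 2, update dist[i][j] ← min(dist[i][j], dist[i][k] + dist[k][j]). The final matrix gives, for each (i, j), the minimum total weight of any directed path from i to j (possibly empty when i = j).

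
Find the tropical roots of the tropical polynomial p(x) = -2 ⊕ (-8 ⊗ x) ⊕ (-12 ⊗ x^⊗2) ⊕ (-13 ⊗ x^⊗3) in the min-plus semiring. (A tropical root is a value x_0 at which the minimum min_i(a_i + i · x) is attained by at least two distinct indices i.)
Roots: {1, 4, 6}

Each tropical root is a break point of the lower envelope of the lines y = a_i + i · x (there are 4 lines, with slopes 0, 1, ..., 3). Only the lines that attain the minimum somewhere contribute to roots; other lines are dominated. Here the surviving (envelope) indices are i = 3, i = 2, i = 1, i = 0.
Intersections between consecutive envelope lines give the roots: for adjacent envelope indices i < j the intersection is x = (a_i − a_j) / (j − i). Reading off the sorted break points: {1, 4, 6}.
Verification: at each break x_0, at least two indices attain the minimum of min_i(a_i + i · x_0).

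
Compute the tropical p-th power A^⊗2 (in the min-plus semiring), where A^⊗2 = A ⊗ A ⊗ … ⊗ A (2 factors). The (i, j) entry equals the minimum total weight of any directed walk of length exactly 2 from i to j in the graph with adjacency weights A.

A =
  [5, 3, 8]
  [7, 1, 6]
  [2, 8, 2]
A^⊗2 =
  [10, 4, 9]
  [8, 2, 7]
  [4, 5, 4]

Each entry (A^⊗2)_ij equals the minimum over all length-2 walks i = v_0 → v_1 → … → v_2 = j of Σ_t A[v_t][v_{t+1}]. For example, for (i, j) = (0, 2) we minimise over 3 possible intermediate vertex sequences; the minimum is 9, attained along the walk 0 → 1 → 2.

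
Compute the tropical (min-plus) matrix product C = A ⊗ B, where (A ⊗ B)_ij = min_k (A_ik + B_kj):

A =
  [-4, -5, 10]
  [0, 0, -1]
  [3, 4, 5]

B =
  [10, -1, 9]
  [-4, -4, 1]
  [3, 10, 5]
A ⊗ B =
  [-9, -9, -4]
  [-4, -4, 1]
  [0, 0, 5]

Apply the min-plus product entry-by-entry:
  C[0][0] = min over k of (A[0][0] + B[0][0] = -4 + 10 = 6, A[0][1] + B[1][0] = -5 + -4 = -9, A[0][2] + B[2][0] = 10 + 3 = 13) = -9 (attained at k = 1)
  C[0][1] = min over k of (A[0][0] + B[0][1] = -4 + -1 = -5, A[0][1] + B[1][1] = -5 + -4 = -9, A[0][2] + B[2][1] = 10 + 10 = 20) = -9 (attained at k = 1)
  C[0][2] = min over k of (A[0][0] + B[0][2] = -4 + 9 = 5, A[0][1] + B[1][2] = -5 + 1 = -4, A[0][2] + B[2][2] = 10 + 5 = 15) = -4 (attained at k = 1)
  C[1][0] = min over k of (A[1][0] + B[0][0] = 0 + 10 = 10, A[1][1] + B[1][0] = 0 + -4 = -4, A[1][2] + B[2][0] = -1 + 3 = 2) = -4 (attained at k = 1)
  C[1][1] = min over k of (A[1][0] + B[0][1] = 0 + -1 = -1, A[1][1] + B[1][1] = 0 + -4 = -4, A[1][2] + B[2][1] = -1 + 10 = 9) = -4 (attained at k = 1)
  C[1][2] = min over k of (A[1][0] + B[0][2] = 0 + 9 = 9, A[1][1] + B[1][2] = 0 + 1 = 1, A[1][2] + B[2][2] = -1 + 5 = 4) = 1 (attained at k = 1)
  C[2][0] = min over k of (A[2][0] + B[0][0] = 3 + 10 = 13, A[2][1] + B[1][0] = 4 + -4 = 0, A[2][2] + B[2][0] = 5 + 3 = 8) = 0 (attained at k = 1)
  C[2][1] = min over k of (A[2][0] + B[0][1] = 3 + -1 = 2, A[2][1] + B[1][1] = 4 + -4 = 0, A[2][2] + B[2][1] = 5 + 10 = 15) = 0 (attained at k = 1)
  C[2][2] = min over k of (A[2][0] + B[0][2] = 3 + 9 = 12, A[2][1] + B[1][2] = 4 + 1 = 5, A[2][2] + B[2][2] = 5 + 5 = 10) = 5 (attained at k = 1)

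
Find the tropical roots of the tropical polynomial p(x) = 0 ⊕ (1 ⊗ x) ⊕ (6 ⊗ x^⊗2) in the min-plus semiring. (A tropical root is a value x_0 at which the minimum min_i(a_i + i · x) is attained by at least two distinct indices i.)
Roots: {-5, -1}

Each tropical root is a break point of the lower envelope of the lines y = a_i + i · x (there are 3 lines, with slopes 0, 1, ..., 2). Only the lines that attain the minimum somewhere contribute to roots; other lines are dominated. Here the surviving (envelope) indices are i = 2, i = 1, i = 0.
Intersections between consecutive envelope lines give the roots: for adjacent envelope indices i < j the intersection is x = (a_i − a_j) / (j − i). Reading off the sorted break points: {-5, -1}.
Verification: at each break x_0, at least two indices attain the minimum of min_i(a_i + i · x_0).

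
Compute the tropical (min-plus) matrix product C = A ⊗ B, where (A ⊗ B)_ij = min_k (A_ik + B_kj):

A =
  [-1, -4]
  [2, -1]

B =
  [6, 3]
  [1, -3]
A ⊗ B =
  [-3, -7]
  [0, -4]

Apply the min-plus product entry-by-entry:
  C[0][0] = min over k of (A[0][0] + B[0][0] = -1 + 6 = 5, A[0][1] + B[1][0] = -4 + 1 = -3) = -3 (attained at k = 1)
  C[0][1] = min over k of (A[0][0] + B[0][1] = -1 + 3 = 2, A[0][1] + B[1][1] = -4 + -3 = -7) = -7 (attained at k = 1)
  C[1][0] = min over k of (A[1][0] + B[0][0] = 2 + 6 = 8, A[1][1] + B[1][0] = -1 + 1 = 0) = 0 (attained at k = 1)
  C[1][1] = min over k of (A[1][0] + B[0][1] = 2 + 3 = 5, A[1][1] + B[1][1] = -1 + -3 = -4) = -4 (attained at k = 1)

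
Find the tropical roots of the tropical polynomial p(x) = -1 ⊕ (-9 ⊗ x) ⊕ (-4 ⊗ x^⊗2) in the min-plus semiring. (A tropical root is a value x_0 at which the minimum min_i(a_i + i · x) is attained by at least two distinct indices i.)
Roots: {-5, 8}

Each tropical root is a break point of the lower envelope of the lines y = a_i + i · x (there are 3 lines, with slopes 0, 1, ..., 2). Only the lines that attain the minimum somewhere contribute to roots; other lines are dominated. Here the surviving (envelope) indices are i = 2, i = 1, i = 0.
Intersections between consecutive envelope lines give the roots: for adjacent envelope indices i < j the intersection is x = (a_i − a_j) / (j − i). Reading off the sorted break points: {-5, 8}.
Verification: at each break x_0, at least two indices attain the minimum of min_i(a_i + i · x_0).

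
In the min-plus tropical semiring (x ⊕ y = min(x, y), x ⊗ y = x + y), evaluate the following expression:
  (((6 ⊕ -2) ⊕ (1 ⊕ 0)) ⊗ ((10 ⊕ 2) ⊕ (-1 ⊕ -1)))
(((6 ⊕ -2) ⊕ (1 ⊕ 0)) ⊗ ((10 ⊕ 2) ⊕ (-1 ⊕ -1))) = -3

Expand innermost to outermost. Recall ⊕ takes the minimum of its arguments and ⊗ takes their sum. Working out the expression (((6 ⊕ -2) ⊕ (1 ⊕ 0)) ⊗ ((10 ⊕ 2) ⊕ (-1 ⊕ -1))) gives -3.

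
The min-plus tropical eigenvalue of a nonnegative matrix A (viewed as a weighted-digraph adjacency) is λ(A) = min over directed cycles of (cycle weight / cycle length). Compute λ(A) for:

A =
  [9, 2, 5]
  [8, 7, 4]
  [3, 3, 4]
λ(A) = 3

Enumerate directed cycles and compute their means (weight / length). Sample:
  cycle 0 → 0: weight = 9, length = 1, mean = 9/1 ≈ 9.000
  cycle 1 → 1: weight = 7, length = 1, mean = 7/1 ≈ 7.000
  cycle 2 → 2: weight = 4, length = 1, mean = 4/1 ≈ 4.000
  cycle 0 → 1 → 0: weight = 10, length = 2, mean = 10/2 ≈ 5.000
  cycle 0 → 2 → 0: weight = 8, length = 2, mean = 8/2 ≈ 4.000
  cycle 1 → 0 → 1: weight = 10, length = 2, mean = 10/2 ≈ 5.000
Minimum mean = 3.000, attained e.g. along the cycle 0 → 1 → 2 → 0 with weight 9 and length 3. So λ(A) = 9/3 = 3.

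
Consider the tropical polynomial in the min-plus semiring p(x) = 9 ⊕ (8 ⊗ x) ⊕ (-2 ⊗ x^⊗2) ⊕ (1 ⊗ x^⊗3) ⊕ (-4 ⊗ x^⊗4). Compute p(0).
p(0) = -4

A tropical monomial a ⊗ x^⊗i evaluates to a + i · x. Evaluating each term at x = 0:
  Term 0 contributes 9 + 0 · 0 = 9
  Term 1 contributes 8 + 1 · 0 = 8
  Term 2 contributes -2 + 2 · 0 = -2
  Term 3 contributes 1 + 3 · 0 = 1
  Term 4 contributes -4 + 4 · 0 = -4
p(0) = ⊕ of these = min[9, 8, -2, 1, -4] = -4.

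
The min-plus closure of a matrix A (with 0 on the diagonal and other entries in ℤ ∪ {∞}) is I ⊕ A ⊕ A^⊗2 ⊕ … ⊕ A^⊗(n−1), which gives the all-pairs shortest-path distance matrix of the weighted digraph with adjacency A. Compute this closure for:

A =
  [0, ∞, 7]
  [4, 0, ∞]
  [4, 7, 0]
Closure =
  [0, 14, 7]
  [4, 0, 11]
  [4, 7, 0]

This is the Floyd-Warshall all-pairs shortest-path computation. For each intermediate vertex k = 0, 1, …, 2, update dist[i][j] ← min(dist[i][j], dist[i][k] + dist[k][j]). The final matrix gives, for each (i, j), the minimum total weight of any directed path from i to j (possibly empty when i = j).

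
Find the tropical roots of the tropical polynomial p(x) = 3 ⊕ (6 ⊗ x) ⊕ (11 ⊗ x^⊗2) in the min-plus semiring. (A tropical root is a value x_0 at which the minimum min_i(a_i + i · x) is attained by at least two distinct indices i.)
Roots: {-5, -3}

Each tropical root is a break point of the lower envelope of the lines y = a_i + i · x (there are 3 lines, with slopes 0, 1, ..., 2). Only the lines that attain the minimum somewhere contribute to roots; other lines are dominated. Here the surviving (envelope) indices are i = 2, i = 1, i = 0.
Intersections between consecutive envelope lines give the roots: for adjacent envelope indices i < j the intersection is x = (a_i − a_j) / (j − i). Reading off the sorted break points: {-5, -3}.
Verification: at each break x_0, at least two indices attain the minimum of min_i(a_i + i · x_0).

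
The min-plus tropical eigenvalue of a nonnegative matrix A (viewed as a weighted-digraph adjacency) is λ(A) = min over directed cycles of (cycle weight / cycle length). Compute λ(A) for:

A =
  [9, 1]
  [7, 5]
λ(A) = 4

Enumerate directed cycles and compute their means (weight / length). Sample:
  cycle 0 → 0: weight = 9, length = 1, mean = 9/1 ≈ 9.000
  cycle 1 → 1: weight = 5, length = 1, mean = 5/1 ≈ 5.000
  cycle 0 → 1 → 0: weight = 8, length = 2, mean = 8/2 ≈ 4.000
  cycle 1 → 0 → 1: weight = 8, length = 2, mean = 8/2 ≈ 4.000
Minimum mean = 4.000, attained e.g. along the cycle 0 → 1 → 0 with weight 8 and length 2. So λ(A) = 8/2 = 4.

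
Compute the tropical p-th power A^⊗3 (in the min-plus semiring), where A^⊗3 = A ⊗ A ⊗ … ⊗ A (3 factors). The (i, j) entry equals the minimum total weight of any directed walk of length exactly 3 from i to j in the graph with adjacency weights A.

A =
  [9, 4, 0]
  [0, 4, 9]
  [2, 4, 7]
A^⊗3 =
  [4, 6, 2]
  [2, 4, 4]
  [4, 6, 4]

Each entry (A^⊗3)_ij equals the minimum over all length-3 walks i = v_0 → v_1 → … → v_3 = j of Σ_t A[v_t][v_{t+1}]. For example, for (i, j) = (0, 2) we minimise over 9 possible intermediate vertex sequences; the minimum is 2, attained along the walk 0 → 2 → 0 → 2.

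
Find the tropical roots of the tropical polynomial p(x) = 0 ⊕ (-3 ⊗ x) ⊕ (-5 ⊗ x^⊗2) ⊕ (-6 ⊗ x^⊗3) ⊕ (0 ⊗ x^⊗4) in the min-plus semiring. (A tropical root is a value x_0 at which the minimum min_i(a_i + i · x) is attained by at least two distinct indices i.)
Roots: {-6, 1, 2, 3}

Each tropical root is a break point of the lower envelope of the lines y = a_i + i · x (there are 5 lines, with slopes 0, 1, ..., 4). Only the lines that attain the minimum somewhere contribute to roots; other lines are dominated. Here the surviving (envelope) indices are i = 4, i = 3, i = 2, i = 1, i = 0.
Intersections between consecutive envelope lines give the roots: for adjacent envelope indices i < j the intersection is x = (a_i − a_j) / (j − i). Reading off the sorted break points: {-6, 1, 2, 3}.
Verification: at each break x_0, at least two indices attain the minimum of min_i(a_i + i · x_0).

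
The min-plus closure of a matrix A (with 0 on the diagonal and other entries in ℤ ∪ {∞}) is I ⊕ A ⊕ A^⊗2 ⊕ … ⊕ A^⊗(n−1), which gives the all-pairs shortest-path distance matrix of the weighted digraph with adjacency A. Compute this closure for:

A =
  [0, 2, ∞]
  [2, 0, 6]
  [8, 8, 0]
Closure =
  [0, 2, 8]
  [2, 0, 6]
  [8, 8, 0]

This is the Floyd-Warshall all-pairs shortest-path computation. For each intermediate vertex k = 0, 1, …, 2, update dist[i][j] ← min(dist[i][j], dist[i][k] + dist[k][j]). The final matrix gives, for each (i, j), the minimum total weight of any directed path from i to j (possibly empty when i = j).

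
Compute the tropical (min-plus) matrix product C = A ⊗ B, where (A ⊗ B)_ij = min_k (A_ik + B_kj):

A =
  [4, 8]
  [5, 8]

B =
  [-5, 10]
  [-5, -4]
A ⊗ B =
  [-1, 4]
  [0, 4]

Apply the min-plus product entry-by-entry:
  C[0][0] = min over k of (A[0][0] + B[0][0] = 4 + -5 = -1, A[0][1] + B[1][0] = 8 + -5 = 3) = -1 (attained at k = 0)
  C[0][1] = min over k of (A[0][0] + B[0][1] = 4 + 10 = 14, A[0][1] + B[1][1] = 8 + -4 = 4) = 4 (attained at k = 1)
  C[1][0] = min over k of (A[1][0] + B[0][0] = 5 + -5 = 0, A[1][1] + B[1][0] = 8 + -5 = 3) = 0 (attained at k = 0)
  C[1][1] = min over k of (A[1][0] + B[0][1] = 5 + 10 = 15, A[1][1] + B[1][1] = 8 + -4 = 4) = 4 (attained at k = 1)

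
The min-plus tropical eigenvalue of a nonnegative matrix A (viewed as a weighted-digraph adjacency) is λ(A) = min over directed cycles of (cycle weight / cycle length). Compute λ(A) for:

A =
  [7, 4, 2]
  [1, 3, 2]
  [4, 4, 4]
λ(A) = 7/3

Enumerate directed cycles and compute their means (weight / length). Sample:
  cycle 0 → 0: weight = 7, length = 1, mean = 7/1 ≈ 7.000
  cycle 1 → 1: weight = 3, length = 1, mean = 3/1 ≈ 3.000
  cycle 2 → 2: weight = 4, length = 1, mean = 4/1 ≈ 4.000
  cycle 0 → 1 → 0: weight = 5, length = 2, mean = 5/2 ≈ 2.500
  cycle 0 → 2 → 0: weight = 6, length = 2, mean = 6/2 ≈ 3.000
  cycle 1 → 0 → 1: weight = 5, length = 2, mean = 5/2 ≈ 2.500
Minimum mean = 2.333, attained e.g. along the cycle 0 → 2 → 1 → 0 with weight 7 and length 3. So λ(A) = 7/3 = 7/3.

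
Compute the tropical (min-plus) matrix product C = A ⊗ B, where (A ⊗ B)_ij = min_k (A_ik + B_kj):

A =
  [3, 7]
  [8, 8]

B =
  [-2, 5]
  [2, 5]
A ⊗ B =
  [1, 8]
  [6, 13]

Apply the min-plus product entry-by-entry:
  C[0][0] = min over k of (A[0][0] + B[0][0] = 3 + -2 = 1, A[0][1] + B[1][0] = 7 + 2 = 9) = 1 (attained at k = 0)
  C[0][1] = min over k of (A[0][0] + B[0][1] = 3 + 5 = 8, A[0][1] + B[1][1] = 7 + 5 = 12) = 8 (attained at k = 0)
  C[1][0] = min over k of (A[1][0] + B[0][0] = 8 + -2 = 6, A[1][1] + B[1][0] = 8 + 2 = 10) = 6 (attained at k = 0)
  C[1][1] = min over k of (A[1][0] + B[0][1] = 8 + 5 = 13, A[1][1] + B[1][1] = 8 + 5 = 13) = 13 (attained at k = 0)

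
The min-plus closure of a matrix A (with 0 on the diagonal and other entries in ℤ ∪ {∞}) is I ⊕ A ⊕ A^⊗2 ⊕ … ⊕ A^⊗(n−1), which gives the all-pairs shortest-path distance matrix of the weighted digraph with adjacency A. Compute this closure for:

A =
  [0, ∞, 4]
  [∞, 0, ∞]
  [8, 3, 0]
Closure =
  [0, 7, 4]
  [∞, 0, ∞]
  [8, 3, 0]

This is the Floyd-Warshall all-pairs shortest-path computation. For each intermediate vertex k = 0, 1, …, 2, update dist[i][j] ← min(dist[i][j], dist[i][k] + dist[k][j]). The final matrix gives, for each (i, j), the minimum total weight of any directed path from i to j (possibly empty when i = j).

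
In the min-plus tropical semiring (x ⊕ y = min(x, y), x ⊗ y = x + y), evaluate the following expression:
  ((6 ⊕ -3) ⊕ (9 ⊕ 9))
((6 ⊕ -3) ⊕ (9 ⊕ 9)) = -3

Expand innermost to outermost. Recall ⊕ takes the minimum of its arguments and ⊗ takes their sum. Working out the expression ((6 ⊕ -3) ⊕ (9 ⊕ 9)) gives -3.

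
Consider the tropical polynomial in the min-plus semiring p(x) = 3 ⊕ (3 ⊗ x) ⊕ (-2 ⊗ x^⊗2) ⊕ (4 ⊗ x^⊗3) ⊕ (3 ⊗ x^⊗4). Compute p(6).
p(6) = 3

A tropical monomial a ⊗ x^⊗i evaluates to a + i · x. Evaluating each term at x = 6:
  Term 0 contributes 3 + 0 · 6 = 3
  Term 1 contributes 3 + 1 · 6 = 9
  Term 2 contributes -2 + 2 · 6 = 10
  Term 3 contributes 4 + 3 · 6 = 22
  Term 4 contributes 3 + 4 · 6 = 27
p(6) = ⊕ of these = min[3, 9, 10, 22, 27] = 3.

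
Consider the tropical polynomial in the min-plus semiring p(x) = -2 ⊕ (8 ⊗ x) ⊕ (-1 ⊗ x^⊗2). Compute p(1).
p(1) = -2

A tropical monomial a ⊗ x^⊗i evaluates to a + i · x. Evaluating each term at x = 1:
  Term 0 contributes -2 + 0 · 1 = -2
  Term 1 contributes 8 + 1 · 1 = 9
  Term 2 contributes -1 + 2 · 1 = 1
p(1) = ⊕ of these = min[-2, 9, 1] = -2.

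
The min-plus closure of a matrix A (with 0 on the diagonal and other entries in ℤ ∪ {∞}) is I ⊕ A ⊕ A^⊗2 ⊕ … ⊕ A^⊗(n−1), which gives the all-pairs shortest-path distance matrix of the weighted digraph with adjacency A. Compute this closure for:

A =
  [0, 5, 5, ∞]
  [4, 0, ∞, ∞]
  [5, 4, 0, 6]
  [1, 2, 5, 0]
Closure =
  [0, 5, 5, 11]
  [4, 0, 9, 15]
  [5, 4, 0, 6]
  [1, 2, 5, 0]

This is the Floyd-Warshall all-pairs shortest-path computation. For each intermediate vertex k = 0, 1, …, 3, update dist[i][j] ← min(dist[i][j], dist[i][k] + dist[k][j]). The final matrix gives, for each (i, j), the minimum total weight of any directed path from i to j (possibly empty when i = j).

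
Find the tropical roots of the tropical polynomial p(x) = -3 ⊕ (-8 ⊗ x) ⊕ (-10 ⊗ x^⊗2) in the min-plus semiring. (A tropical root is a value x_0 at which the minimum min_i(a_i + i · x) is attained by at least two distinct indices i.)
Roots: {2, 5}

Each tropical root is a break point of the lower envelope of the lines y = a_i + i · x (there are 3 lines, with slopes 0, 1, ..., 2). Only the lines that attain the minimum somewhere contribute to roots; other lines are dominated. Here the surviving (envelope) indices are i = 2, i = 1, i = 0.
Intersections between consecutive envelope lines give the roots: for adjacent envelope indices i < j the intersection is x = (a_i − a_j) / (j − i). Reading off the sorted break points: {2, 5}.
Verification: at each break x_0, at least two indices attain the minimum of min_i(a_i + i · x_0).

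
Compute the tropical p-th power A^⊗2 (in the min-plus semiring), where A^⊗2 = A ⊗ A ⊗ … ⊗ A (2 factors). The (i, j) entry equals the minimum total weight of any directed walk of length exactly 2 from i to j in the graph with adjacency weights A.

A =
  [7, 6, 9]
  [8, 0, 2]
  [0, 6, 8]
A^⊗2 =
  [9, 6, 8]
  [2, 0, 2]
  [7, 6, 8]

Each entry (A^⊗2)_ij equals the minimum over all length-2 walks i = v_0 → v_1 → … → v_2 = j of Σ_t A[v_t][v_{t+1}]. For example, for (i, j) = (0, 2) we minimise over 3 possible intermediate vertex sequences; the minimum is 8, attained along the walk 0 → 1 → 2.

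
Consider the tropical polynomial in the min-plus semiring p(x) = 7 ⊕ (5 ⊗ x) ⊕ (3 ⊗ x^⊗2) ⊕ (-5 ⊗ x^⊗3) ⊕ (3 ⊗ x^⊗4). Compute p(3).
p(3) = 4

A tropical monomial a ⊗ x^⊗i evaluates to a + i · x. Evaluating each term at x = 3:
  Term 0 contributes 7 + 0 · 3 = 7
  Term 1 contributes 5 + 1 · 3 = 8
  Term 2 contributes 3 + 2 · 3 = 9
  Term 3 contributes -5 + 3 · 3 = 4
  Term 4 contributes 3 + 4 · 3 = 15
p(3) = ⊕ of these = min[7, 8, 9, 4, 15] = 4.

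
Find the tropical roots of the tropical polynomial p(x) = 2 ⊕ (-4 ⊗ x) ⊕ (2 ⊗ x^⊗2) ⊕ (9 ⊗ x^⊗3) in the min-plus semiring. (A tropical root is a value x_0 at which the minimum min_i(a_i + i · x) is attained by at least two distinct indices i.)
Roots: {-7, -6, 6}

Each tropical root is a break point of the lower envelope of the lines y = a_i + i · x (there are 4 lines, with slopes 0, 1, ..., 3). Only the lines that attain the minimum somewhere contribute to roots; other lines are dominated. Here the surviving (envelope) indices are i = 3, i = 2, i = 1, i = 0.
Intersections between consecutive envelope lines give the roots: for adjacent envelope indices i < j the intersection is x = (a_i − a_j) / (j − i). Reading off the sorted break points: {-7, -6, 6}.
Verification: at each break x_0, at least two indices attain the minimum of min_i(a_i + i · x_0).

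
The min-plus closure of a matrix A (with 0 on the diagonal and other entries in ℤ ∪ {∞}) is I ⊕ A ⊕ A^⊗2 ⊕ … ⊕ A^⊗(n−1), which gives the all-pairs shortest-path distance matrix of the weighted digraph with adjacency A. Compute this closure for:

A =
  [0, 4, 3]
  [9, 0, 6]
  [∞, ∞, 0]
Closure =
  [0, 4, 3]
  [9, 0, 6]
  [∞, ∞, 0]

This is the Floyd-Warshall all-pairs shortest-path computation. For each intermediate vertex k = 0, 1, …, 2, update dist[i][j] ← min(dist[i][j], dist[i][k] + dist[k][j]). The final matrix gives, for each (i, j), the minimum total weight of any directed path from i to j (possibly empty when i = j).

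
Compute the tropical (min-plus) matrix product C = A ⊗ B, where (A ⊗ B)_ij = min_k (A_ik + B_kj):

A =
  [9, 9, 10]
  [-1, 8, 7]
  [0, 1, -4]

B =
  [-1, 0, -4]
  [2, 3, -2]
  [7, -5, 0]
A ⊗ B =
  [8, 5, 5]
  [-2, -1, -5]
  [-1, -9, -4]

Apply the min-plus product entry-by-entry:
  C[0][0] = min over k of (A[0][0] + B[0][0] = 9 + -1 = 8, A[0][1] + B[1][0] = 9 + 2 = 11, A[0][2] + B[2][0] = 10 + 7 = 17) = 8 (attained at k = 0)
  C[0][1] = min over k of (A[0][0] + B[0][1] = 9 + 0 = 9, A[0][1] + B[1][1] = 9 + 3 = 12, A[0][2] + B[2][1] = 10 + -5 = 5) = 5 (attained at k = 2)
  C[0][2] = min over k of (A[0][0] + B[0][2] = 9 + -4 = 5, A[0][1] + B[1][2] = 9 + -2 = 7, A[0][2] + B[2][2] = 10 + 0 = 10) = 5 (attained at k = 0)
  C[1][0] = min over k of (A[1][0] + B[0][0] = -1 + -1 = -2, A[1][1] + B[1][0] = 8 + 2 = 10, A[1][2] + B[2][0] = 7 + 7 = 14) = -2 (attained at k = 0)
  C[1][1] = min over k of (A[1][0] + B[0][1] = -1 + 0 = -1, A[1][1] + B[1][1] = 8 + 3 = 11, A[1][2] + B[2][1] = 7 + -5 = 2) = -1 (attained at k = 0)
  C[1][2] = min over k of (A[1][0] + B[0][2] = -1 + -4 = -5, A[1][1] + B[1][2] = 8 + -2 = 6, A[1][2] + B[2][2] = 7 + 0 = 7) = -5 (attained at k = 0)
  C[2][0] = min over k of (A[2][0] + B[0][0] = 0 + -1 = -1, A[2][1] + B[1][0] = 1 + 2 = 3, A[2][2] + B[2][0] = -4 + 7 = 3) = -1 (attained at k = 0)
  C[2][1] = min over k of (A[2][0] + B[0][1] = 0 + 0 = 0, A[2][1] + B[1][1] = 1 + 3 = 4, A[2][2] + B[2][1] = -4 + -5 = -9) = -9 (attained at k = 2)
  C[2][2] = min over k of (A[2][0] + B[0][2] = 0 + -4 = -4, A[2][1] + B[1][2] = 1 + -2 = -1, A[2][2] + B[2][2] = -4 + 0 = -4) = -4 (attained at k = 0)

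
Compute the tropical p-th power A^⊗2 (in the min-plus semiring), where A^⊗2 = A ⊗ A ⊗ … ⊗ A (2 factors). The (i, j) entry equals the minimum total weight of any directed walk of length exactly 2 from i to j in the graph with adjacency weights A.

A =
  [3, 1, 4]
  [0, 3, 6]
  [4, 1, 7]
A^⊗2 =
  [1, 4, 7]
  [3, 1, 4]
  [1, 4, 7]

Each entry (A^⊗2)_ij equals the minimum over all length-2 walks i = v_0 → v_1 → … → v_2 = j of Σ_t A[v_t][v_{t+1}]. For example, for (i, j) = (0, 2) we minimise over 3 possible intermediate vertex sequences; the minimum is 7, attained along the walk 0 → 0 → 2.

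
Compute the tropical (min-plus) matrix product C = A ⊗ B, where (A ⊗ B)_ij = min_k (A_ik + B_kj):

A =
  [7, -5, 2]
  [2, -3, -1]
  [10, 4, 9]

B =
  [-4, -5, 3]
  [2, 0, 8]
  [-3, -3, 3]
A ⊗ B =
  [-3, -5, 3]
  [-4, -4, 2]
  [6, 4, 12]

Apply the min-plus product entry-by-entry:
  C[0][0] = min over k of (A[0][0] + B[0][0] = 7 + -4 = 3, A[0][1] + B[1][0] = -5 + 2 = -3, A[0][2] + B[2][0] = 2 + -3 = -1) = -3 (attained at k = 1)
  C[0][1] = min over k of (A[0][0] + B[0][1] = 7 + -5 = 2, A[0][1] + B[1][1] = -5 + 0 = -5, A[0][2] + B[2][1] = 2 + -3 = -1) = -5 (attained at k = 1)
  C[0][2] = min over k of (A[0][0] + B[0][2] = 7 + 3 = 10, A[0][1] + B[1][2] = -5 + 8 = 3, A[0][2] + B[2][2] = 2 + 3 = 5) = 3 (attained at k = 1)
  C[1][0] = min over k of (A[1][0] + B[0][0] = 2 + -4 = -2, A[1][1] + B[1][0] = -3 + 2 = -1, A[1][2] + B[2][0] = -1 + -3 = -4) = -4 (attained at k = 2)
  C[1][1] = min over k of (A[1][0] + B[0][1] = 2 + -5 = -3, A[1][1] + B[1][1] = -3 + 0 = -3, A[1][2] + B[2][1] = -1 + -3 = -4) = -4 (attained at k = 2)
  C[1][2] = min over k of (A[1][0] + B[0][2] = 2 + 3 = 5, A[1][1] + B[1][2] = -3 + 8 = 5, A[1][2] + B[2][2] = -1 + 3 = 2) = 2 (attained at k = 2)
  C[2][0] = min over k of (A[2][0] + B[0][0] = 10 + -4 = 6, A[2][1] + B[1][0] = 4 + 2 = 6, A[2][2] + B[2][0] = 9 + -3 = 6) = 6 (attained at k = 0)
  C[2][1] = min over k of (A[2][0] + B[0][1] = 10 + -5 = 5, A[2][1] + B[1][1] = 4 + 0 = 4, A[2][2] + B[2][1] = 9 + -3 = 6) = 4 (attained at k = 1)
  C[2][2] = min over k of (A[2][0] + B[0][2] = 10 + 3 = 13, A[2][1] + B[1][2] = 4 + 8 = 12, A[2][2] + B[2][2] = 9 + 3 = 12) = 12 (attained at k = 1)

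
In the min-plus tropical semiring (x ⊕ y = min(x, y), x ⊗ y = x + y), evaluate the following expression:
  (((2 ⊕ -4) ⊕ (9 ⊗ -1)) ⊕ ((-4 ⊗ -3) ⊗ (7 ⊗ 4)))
(((2 ⊕ -4) ⊕ (9 ⊗ -1)) ⊕ ((-4 ⊗ -3) ⊗ (7 ⊗ 4))) = -4

Expand innermost to outermost. Recall ⊕ takes the minimum of its arguments and ⊗ takes their sum. Working out the expression (((2 ⊕ -4) ⊕ (9 ⊗ -1)) ⊕ ((-4 ⊗ -3) ⊗ (7 ⊗ 4))) gives -4.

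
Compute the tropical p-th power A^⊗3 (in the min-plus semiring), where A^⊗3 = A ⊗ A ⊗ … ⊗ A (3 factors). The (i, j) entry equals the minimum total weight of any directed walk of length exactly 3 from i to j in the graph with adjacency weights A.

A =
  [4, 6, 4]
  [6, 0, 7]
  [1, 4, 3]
A^⊗3 =
  [8, 6, 9]
  [6, 0, 7]
  [6, 4, 8]

Each entry (A^⊗3)_ij equals the minimum over all length-3 walks i = v_0 → v_1 → … → v_3 = j of Σ_t A[v_t][v_{t+1}]. For example, for (i, j) = (0, 2) we minimise over 9 possible intermediate vertex sequences; the minimum is 9, attained along the walk 0 → 2 → 0 → 2.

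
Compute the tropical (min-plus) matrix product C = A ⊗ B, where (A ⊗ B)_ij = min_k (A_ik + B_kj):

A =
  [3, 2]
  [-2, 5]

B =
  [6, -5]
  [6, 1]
A ⊗ B =
  [8, -2]
  [4, -7]

Apply the min-plus product entry-by-entry:
  C[0][0] = min over k of (A[0][0] + B[0][0] = 3 + 6 = 9, A[0][1] + B[1][0] = 2 + 6 = 8) = 8 (attained at k = 1)
  C[0][1] = min over k of (A[0][0] + B[0][1] = 3 + -5 = -2, A[0][1] + B[1][1] = 2 + 1 = 3) = -2 (attained at k = 0)
  C[1][0] = min over k of (A[1][0] + B[0][0] = -2 + 6 = 4, A[1][1] + B[1][0] = 5 + 6 = 11) = 4 (attained at k = 0)
  C[1][1] = min over k of (A[1][0] + B[0][1] = -2 + -5 = -7, A[1][1] + B[1][1] = 5 + 1 = 6) = -7 (attained at k = 0)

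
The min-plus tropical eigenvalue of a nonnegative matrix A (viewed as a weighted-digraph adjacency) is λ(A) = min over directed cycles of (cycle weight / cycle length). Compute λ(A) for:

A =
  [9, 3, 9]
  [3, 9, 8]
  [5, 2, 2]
λ(A) = 2

Enumerate directed cycles and compute their means (weight / length). Sample:
  cycle 0 → 0: weight = 9, length = 1, mean = 9/1 ≈ 9.000
  cycle 1 → 1: weight = 9, length = 1, mean = 9/1 ≈ 9.000
  cycle 2 → 2: weight = 2, length = 1, mean = 2/1 ≈ 2.000
  cycle 0 → 1 → 0: weight = 6, length = 2, mean = 6/2 ≈ 3.000
  cycle 0 → 2 → 0: weight = 14, length = 2, mean = 14/2 ≈ 7.000
  cycle 1 → 0 → 1: weight = 6, length = 2, mean = 6/2 ≈ 3.000
Minimum mean = 2.000, attained e.g. along the cycle 2 → 2 with weight 2 and length 1. So λ(A) = 2/1 = 2.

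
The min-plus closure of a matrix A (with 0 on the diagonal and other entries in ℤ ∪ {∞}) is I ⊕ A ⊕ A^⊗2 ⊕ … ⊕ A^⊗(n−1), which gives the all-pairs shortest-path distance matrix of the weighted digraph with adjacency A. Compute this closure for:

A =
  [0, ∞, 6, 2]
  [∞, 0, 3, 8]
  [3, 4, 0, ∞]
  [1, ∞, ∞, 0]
Closure =
  [0, 10, 6, 2]
  [6, 0, 3, 8]
  [3, 4, 0, 5]
  [1, 11, 7, 0]

This is the Floyd-Warshall all-pairs shortest-path computation. For each intermediate vertex k = 0, 1, …, 3, update dist[i][j] ← min(dist[i][j], dist[i][k] + dist[k][j]). The final matrix gives, for each (i, j), the minimum total weight of any directed path from i to j (possibly empty when i = j).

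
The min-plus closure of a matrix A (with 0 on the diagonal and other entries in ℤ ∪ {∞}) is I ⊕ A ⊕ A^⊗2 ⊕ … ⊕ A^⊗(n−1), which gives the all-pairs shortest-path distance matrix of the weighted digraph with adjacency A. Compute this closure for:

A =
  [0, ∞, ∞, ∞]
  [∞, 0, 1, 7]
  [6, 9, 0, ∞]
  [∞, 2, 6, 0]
Closure =
  [0, ∞, ∞, ∞]
  [7, 0, 1, 7]
  [6, 9, 0, 16]
  [9, 2, 3, 0]

This is the Floyd-Warshall all-pairs shortest-path computation. For each intermediate vertex k = 0, 1, …, 3, update dist[i][j] ← min(dist[i][j], dist[i][k] + dist[k][j]). The final matrix gives, for each (i, j), the minimum total weight of any directed path from i to j (possibly empty when i = j).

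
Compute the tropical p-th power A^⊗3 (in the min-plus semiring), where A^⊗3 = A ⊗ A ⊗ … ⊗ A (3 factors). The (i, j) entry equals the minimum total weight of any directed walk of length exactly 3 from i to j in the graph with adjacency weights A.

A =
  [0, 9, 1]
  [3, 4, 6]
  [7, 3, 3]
A^⊗3 =
  [0, 4, 1]
  [3, 7, 4]
  [6, 9, 7]

Each entry (A^⊗3)_ij equals the minimum over all length-3 walks i = v_0 → v_1 → … → v_3 = j of Σ_t A[v_t][v_{t+1}]. For example, for (i, j) = (0, 2) we minimise over 9 possible intermediate vertex sequences; the minimum is 1, attained along the walk 0 → 0 → 0 → 2.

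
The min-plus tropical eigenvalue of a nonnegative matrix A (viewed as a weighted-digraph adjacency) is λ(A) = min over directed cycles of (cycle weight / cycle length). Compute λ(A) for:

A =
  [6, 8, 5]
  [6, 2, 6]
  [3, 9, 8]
λ(A) = 2

Enumerate directed cycles and compute their means (weight / length). Sample:
  cycle 0 → 0: weight = 6, length = 1, mean = 6/1 ≈ 6.000
  cycle 1 → 1: weight = 2, length = 1, mean = 2/1 ≈ 2.000
  cycle 2 → 2: weight = 8, length = 1, mean = 8/1 ≈ 8.000
  cycle 0 → 1 → 0: weight = 14, length = 2, mean = 14/2 ≈ 7.000
  cycle 0 → 2 → 0: weight = 8, length = 2, mean = 8/2 ≈ 4.000
  cycle 1 → 0 → 1: weight = 14, length = 2, mean = 14/2 ≈ 7.000
Minimum mean = 2.000, attained e.g. along the cycle 1 → 1 with weight 2 and length 1. So λ(A) = 2/1 = 2.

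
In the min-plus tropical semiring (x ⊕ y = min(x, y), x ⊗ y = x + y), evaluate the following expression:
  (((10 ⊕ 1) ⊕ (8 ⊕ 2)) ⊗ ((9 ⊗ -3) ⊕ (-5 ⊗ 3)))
(((10 ⊕ 1) ⊕ (8 ⊕ 2)) ⊗ ((9 ⊗ -3) ⊕ (-5 ⊗ 3))) = -1

Expand innermost to outermost. Recall ⊕ takes the minimum of its arguments and ⊗ takes their sum. Working out the expression (((10 ⊕ 1) ⊕ (8 ⊕ 2)) ⊗ ((9 ⊗ -3) ⊕ (-5 ⊗ 3))) gives -1.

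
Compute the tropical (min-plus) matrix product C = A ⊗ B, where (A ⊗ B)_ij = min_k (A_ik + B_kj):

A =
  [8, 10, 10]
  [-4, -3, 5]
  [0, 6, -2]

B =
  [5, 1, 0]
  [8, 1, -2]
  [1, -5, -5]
A ⊗ B =
  [11, 5, 5]
  [1, -3, -5]
  [-1, -7, -7]

Apply the min-plus product entry-by-entry:
  C[0][0] = min over k of (A[0][0] + B[0][0] = 8 + 5 = 13, A[0][1] + B[1][0] = 10 + 8 = 18, A[0][2] + B[2][0] = 10 + 1 = 11) = 11 (attained at k = 2)
  C[0][1] = min over k of (A[0][0] + B[0][1] = 8 + 1 = 9, A[0][1] + B[1][1] = 10 + 1 = 11, A[0][2] + B[2][1] = 10 + -5 = 5) = 5 (attained at k = 2)
  C[0][2] = min over k of (A[0][0] + B[0][2] = 8 + 0 = 8, A[0][1] + B[1][2] = 10 + -2 = 8, A[0][2] + B[2][2] = 10 + -5 = 5) = 5 (attained at k = 2)
  C[1][0] = min over k of (A[1][0] + B[0][0] = -4 + 5 = 1, A[1][1] + B[1][0] = -3 + 8 = 5, A[1][2] + B[2][0] = 5 + 1 = 6) = 1 (attained at k = 0)
  C[1][1] = min over k of (A[1][0] + B[0][1] = -4 + 1 = -3, A[1][1] + B[1][1] = -3 + 1 = -2, A[1][2] + B[2][1] = 5 + -5 = 0) = -3 (attained at k = 0)
  C[1][2] = min over k of (A[1][0] + B[0][2] = -4 + 0 = -4, A[1][1] + B[1][2] = -3 + -2 = -5, A[1][2] + B[2][2] = 5 + -5 = 0) = -5 (attained at k = 1)
  C[2][0] = min over k of (A[2][0] + B[0][0] = 0 + 5 = 5, A[2][1] + B[1][0] = 6 + 8 = 14, A[2][2] + B[2][0] = -2 + 1 = -1) = -1 (attained at k = 2)
  C[2][1] = min over k of (A[2][0] + B[0][1] = 0 + 1 = 1, A[2][1] + B[1][1] = 6 + 1 = 7, A[2][2] + B[2][1] = -2 + -5 = -7) = -7 (attained at k = 2)
  C[2][2] = min over k of (A[2][0] + B[0][2] = 0 + 0 = 0, A[2][1] + B[1][2] = 6 + -2 = 4, A[2][2] + B[2][2] = -2 + -5 = -7) = -7 (attained at k = 2)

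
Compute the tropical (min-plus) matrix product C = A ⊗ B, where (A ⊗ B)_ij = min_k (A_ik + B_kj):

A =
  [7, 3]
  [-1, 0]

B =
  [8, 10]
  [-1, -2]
A ⊗ B =
  [2, 1]
  [-1, -2]

Apply the min-plus product entry-by-entry:
  C[0][0] = min over k of (A[0][0] + B[0][0] = 7 + 8 = 15, A[0][1] + B[1][0] = 3 + -1 = 2) = 2 (attained at k = 1)
  C[0][1] = min over k of (A[0][0] + B[0][1] = 7 + 10 = 17, A[0][1] + B[1][1] = 3 + -2 = 1) = 1 (attained at k = 1)
  C[1][0] = min over k of (A[1][0] + B[0][0] = -1 + 8 = 7, A[1][1] + B[1][0] = 0 + -1 = -1) = -1 (attained at k = 1)
  C[1][1] = min over k of (A[1][0] + B[0][1] = -1 + 10 = 9, A[1][1] + B[1][1] = 0 + -2 = -2) = -2 (attained at k = 1)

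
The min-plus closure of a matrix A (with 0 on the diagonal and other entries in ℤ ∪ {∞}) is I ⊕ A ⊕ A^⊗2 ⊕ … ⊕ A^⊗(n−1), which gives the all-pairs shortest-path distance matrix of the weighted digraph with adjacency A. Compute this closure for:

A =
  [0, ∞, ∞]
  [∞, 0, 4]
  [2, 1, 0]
Closure =
  [0, ∞, ∞]
  [6, 0, 4]
  [2, 1, 0]

This is the Floyd-Warshall all-pairs shortest-path computation. For each intermediate vertex k = 0, 1, …, 2, update dist[i][j] ← min(dist[i][j], dist[i][k] + dist[k][j]). The final matrix gives, for each (i, j), the minimum total weight of any directed path from i to j (possibly empty when i = j).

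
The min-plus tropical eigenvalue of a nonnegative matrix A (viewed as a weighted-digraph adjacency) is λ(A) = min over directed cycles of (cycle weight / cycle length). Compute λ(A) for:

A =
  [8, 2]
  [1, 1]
λ(A) = 1

Enumerate directed cycles and compute their means (weight / length). Sample:
  cycle 0 → 0: weight = 8, length = 1, mean = 8/1 ≈ 8.000
  cycle 1 → 1: weight = 1, length = 1, mean = 1/1 ≈ 1.000
  cycle 0 → 1 → 0: weight = 3, length = 2, mean = 3/2 ≈ 1.500
  cycle 1 → 0 → 1: weight = 3, length = 2, mean = 3/2 ≈ 1.500
Minimum mean = 1.000, attained e.g. along the cycle 1 → 1 with weight 1 and length 1. So λ(A) = 1/1 = 1.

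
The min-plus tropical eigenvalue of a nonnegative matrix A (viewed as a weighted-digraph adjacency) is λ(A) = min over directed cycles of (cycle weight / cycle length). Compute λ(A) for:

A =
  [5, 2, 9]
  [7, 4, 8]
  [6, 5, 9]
λ(A) = 4

Enumerate directed cycles and compute their means (weight / length). Sample:
  cycle 0 → 0: weight = 5, length = 1, mean = 5/1 ≈ 5.000
  cycle 1 → 1: weight = 4, length = 1, mean = 4/1 ≈ 4.000
  cycle 2 → 2: weight = 9, length = 1, mean = 9/1 ≈ 9.000
  cycle 0 → 1 → 0: weight = 9, length = 2, mean = 9/2 ≈ 4.500
  cycle 0 → 2 → 0: weight = 15, length = 2, mean = 15/2 ≈ 7.500
  cycle 1 → 0 → 1: weight = 9, length = 2, mean = 9/2 ≈ 4.500
Minimum mean = 4.000, attained e.g. along the cycle 1 → 1 with weight 4 and length 1. So λ(A) = 4/1 = 4.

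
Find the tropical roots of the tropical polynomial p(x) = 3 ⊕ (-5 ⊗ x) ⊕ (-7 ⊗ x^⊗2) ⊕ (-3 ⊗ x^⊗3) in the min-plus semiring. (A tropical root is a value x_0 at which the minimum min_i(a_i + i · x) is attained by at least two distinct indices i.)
Roots: {-4, 2, 8}

Each tropical root is a break point of the lower envelope of the lines y = a_i + i · x (there are 4 lines, with slopes 0, 1, ..., 3). Only the lines that attain the minimum somewhere contribute to roots; other lines are dominated. Here the surviving (envelope) indices are i = 3, i = 2, i = 1, i = 0.
Intersections between consecutive envelope lines give the roots: for adjacent envelope indices i < j the intersection is x = (a_i − a_j) / (j − i). Reading off the sorted break points: {-4, 2, 8}.
Verification: at each break x_0, at least two indices attain the minimum of min_i(a_i + i · x_0).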